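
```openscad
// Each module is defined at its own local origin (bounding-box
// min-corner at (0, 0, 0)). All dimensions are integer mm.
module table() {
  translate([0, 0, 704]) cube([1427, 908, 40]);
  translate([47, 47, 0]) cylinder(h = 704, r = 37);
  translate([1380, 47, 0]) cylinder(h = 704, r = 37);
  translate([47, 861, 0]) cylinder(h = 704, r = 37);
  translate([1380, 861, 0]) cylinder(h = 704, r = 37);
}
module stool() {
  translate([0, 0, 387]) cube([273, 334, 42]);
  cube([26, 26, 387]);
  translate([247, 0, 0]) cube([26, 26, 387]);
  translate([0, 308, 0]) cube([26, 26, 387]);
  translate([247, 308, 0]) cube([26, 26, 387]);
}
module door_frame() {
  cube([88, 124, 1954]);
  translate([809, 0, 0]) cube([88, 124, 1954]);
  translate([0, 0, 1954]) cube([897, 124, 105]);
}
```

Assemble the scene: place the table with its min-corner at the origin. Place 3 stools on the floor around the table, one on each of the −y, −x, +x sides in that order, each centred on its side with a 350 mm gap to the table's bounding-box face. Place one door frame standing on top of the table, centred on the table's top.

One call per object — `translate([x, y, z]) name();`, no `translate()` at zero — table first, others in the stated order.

table();
translate([577, -684, 0]) stool();
translate([-623, 287, 0]) stool();
translate([1777, 287, 0]) stool();
translate([265, 392, 744]) door_frame();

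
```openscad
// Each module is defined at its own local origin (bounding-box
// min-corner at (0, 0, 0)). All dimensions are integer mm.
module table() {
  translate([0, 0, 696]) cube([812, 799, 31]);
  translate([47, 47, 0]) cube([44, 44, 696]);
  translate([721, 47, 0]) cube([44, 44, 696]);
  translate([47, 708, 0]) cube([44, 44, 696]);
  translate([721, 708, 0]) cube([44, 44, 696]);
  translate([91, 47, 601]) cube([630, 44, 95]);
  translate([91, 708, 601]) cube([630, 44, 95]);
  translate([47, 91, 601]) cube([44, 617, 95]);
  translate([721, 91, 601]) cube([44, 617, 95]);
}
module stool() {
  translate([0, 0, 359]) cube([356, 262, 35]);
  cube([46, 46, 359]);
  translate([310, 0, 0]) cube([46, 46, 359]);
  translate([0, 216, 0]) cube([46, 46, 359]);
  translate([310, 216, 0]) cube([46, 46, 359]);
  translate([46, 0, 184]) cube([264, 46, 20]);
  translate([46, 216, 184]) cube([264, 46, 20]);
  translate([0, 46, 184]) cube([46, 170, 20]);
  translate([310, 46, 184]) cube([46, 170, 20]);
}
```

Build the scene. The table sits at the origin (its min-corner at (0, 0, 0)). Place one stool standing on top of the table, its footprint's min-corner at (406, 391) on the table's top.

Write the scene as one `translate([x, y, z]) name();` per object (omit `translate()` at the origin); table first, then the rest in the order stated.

table();
translate([406, 391, 727]) stool();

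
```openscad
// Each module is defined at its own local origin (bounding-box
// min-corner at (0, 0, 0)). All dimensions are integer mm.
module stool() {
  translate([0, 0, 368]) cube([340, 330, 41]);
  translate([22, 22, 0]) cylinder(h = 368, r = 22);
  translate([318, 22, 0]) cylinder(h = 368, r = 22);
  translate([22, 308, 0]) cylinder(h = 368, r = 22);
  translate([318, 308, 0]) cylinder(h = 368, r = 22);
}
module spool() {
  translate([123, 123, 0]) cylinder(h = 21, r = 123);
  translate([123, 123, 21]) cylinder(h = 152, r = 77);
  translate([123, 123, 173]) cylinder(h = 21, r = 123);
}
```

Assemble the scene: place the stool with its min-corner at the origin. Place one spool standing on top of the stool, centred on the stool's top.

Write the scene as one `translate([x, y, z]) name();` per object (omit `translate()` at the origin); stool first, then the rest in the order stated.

stool();
translate([47, 42, 409]) spool();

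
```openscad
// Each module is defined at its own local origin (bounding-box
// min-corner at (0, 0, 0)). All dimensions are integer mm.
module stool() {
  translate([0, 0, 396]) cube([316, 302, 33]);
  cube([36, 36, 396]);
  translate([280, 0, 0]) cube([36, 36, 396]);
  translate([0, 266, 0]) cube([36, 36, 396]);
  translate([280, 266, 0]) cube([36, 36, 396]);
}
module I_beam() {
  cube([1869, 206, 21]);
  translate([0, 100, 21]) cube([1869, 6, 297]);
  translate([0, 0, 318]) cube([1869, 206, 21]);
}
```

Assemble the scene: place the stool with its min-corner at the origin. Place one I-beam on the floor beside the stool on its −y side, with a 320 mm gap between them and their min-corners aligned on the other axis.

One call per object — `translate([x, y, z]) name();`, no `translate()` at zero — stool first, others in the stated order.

stool();
translate([0, -526, 0]) I_beam();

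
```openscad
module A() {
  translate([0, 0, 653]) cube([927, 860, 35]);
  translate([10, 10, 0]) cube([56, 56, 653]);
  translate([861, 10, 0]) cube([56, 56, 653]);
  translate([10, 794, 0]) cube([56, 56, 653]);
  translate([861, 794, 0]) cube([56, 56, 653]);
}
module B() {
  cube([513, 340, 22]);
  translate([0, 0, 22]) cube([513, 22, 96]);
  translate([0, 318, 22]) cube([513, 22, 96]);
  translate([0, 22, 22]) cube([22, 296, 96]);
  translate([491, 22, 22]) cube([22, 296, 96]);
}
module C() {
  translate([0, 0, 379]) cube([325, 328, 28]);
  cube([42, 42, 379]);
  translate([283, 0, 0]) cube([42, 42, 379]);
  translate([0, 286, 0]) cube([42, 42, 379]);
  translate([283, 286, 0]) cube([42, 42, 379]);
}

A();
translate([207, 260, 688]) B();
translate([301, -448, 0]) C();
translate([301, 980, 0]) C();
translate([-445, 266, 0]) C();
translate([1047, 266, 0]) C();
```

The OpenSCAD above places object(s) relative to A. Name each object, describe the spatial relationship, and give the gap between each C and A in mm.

A is a table. B is an open box. C is a stool. The open box is on top of the table, centred. Four stools sit around the table at the −y, +y, −x, +x sides. The gap between each stool and the table is 120 mm.

Each stool's nearest face is 120 mm from the table's bounding box.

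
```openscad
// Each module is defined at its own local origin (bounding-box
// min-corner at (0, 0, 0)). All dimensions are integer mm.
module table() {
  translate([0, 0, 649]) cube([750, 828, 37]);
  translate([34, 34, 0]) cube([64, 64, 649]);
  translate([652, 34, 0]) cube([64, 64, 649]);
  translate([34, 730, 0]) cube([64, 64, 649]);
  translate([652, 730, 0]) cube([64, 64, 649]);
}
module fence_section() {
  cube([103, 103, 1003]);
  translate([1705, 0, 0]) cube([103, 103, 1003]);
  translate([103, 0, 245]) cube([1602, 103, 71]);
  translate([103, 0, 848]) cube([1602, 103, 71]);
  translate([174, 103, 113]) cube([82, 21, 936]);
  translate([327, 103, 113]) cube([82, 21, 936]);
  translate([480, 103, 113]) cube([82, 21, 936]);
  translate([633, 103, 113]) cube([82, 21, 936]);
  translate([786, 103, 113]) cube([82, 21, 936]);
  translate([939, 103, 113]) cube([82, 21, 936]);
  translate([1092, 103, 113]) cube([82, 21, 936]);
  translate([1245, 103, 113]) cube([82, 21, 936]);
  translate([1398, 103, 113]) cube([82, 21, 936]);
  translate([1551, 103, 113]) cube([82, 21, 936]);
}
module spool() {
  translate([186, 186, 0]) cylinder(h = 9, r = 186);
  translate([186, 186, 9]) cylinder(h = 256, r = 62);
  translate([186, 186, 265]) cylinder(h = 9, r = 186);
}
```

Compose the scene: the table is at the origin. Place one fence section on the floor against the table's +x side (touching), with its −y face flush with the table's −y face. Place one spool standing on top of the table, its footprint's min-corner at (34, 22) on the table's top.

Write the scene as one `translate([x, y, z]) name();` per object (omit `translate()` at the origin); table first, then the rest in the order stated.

table();
translate([750, 0, 0]) fence_section();
translate([34, 22, 686]) spool();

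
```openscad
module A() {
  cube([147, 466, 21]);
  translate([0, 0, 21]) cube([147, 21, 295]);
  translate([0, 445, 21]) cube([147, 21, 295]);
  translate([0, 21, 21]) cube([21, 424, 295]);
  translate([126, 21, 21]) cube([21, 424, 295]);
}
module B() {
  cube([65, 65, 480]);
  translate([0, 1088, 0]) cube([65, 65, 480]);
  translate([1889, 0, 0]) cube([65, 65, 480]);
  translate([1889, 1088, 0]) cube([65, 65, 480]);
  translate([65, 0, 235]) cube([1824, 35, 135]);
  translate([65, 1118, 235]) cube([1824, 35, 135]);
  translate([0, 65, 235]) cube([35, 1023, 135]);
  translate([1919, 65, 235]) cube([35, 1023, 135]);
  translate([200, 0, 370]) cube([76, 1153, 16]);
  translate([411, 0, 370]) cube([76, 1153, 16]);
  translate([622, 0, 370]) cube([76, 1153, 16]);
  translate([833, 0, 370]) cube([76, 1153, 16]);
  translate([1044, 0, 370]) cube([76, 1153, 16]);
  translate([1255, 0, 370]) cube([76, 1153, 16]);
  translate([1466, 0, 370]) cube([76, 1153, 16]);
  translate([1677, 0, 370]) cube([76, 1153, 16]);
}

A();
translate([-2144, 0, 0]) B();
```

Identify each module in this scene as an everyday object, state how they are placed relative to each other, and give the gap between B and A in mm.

A is an open box. B is a bed frame. The bed frame is on the floor beside the open box on its −x side. The gap between the bed frame and the open box is 190 mm.

The bed frame's nearest face is 190 mm from the open box's −x face.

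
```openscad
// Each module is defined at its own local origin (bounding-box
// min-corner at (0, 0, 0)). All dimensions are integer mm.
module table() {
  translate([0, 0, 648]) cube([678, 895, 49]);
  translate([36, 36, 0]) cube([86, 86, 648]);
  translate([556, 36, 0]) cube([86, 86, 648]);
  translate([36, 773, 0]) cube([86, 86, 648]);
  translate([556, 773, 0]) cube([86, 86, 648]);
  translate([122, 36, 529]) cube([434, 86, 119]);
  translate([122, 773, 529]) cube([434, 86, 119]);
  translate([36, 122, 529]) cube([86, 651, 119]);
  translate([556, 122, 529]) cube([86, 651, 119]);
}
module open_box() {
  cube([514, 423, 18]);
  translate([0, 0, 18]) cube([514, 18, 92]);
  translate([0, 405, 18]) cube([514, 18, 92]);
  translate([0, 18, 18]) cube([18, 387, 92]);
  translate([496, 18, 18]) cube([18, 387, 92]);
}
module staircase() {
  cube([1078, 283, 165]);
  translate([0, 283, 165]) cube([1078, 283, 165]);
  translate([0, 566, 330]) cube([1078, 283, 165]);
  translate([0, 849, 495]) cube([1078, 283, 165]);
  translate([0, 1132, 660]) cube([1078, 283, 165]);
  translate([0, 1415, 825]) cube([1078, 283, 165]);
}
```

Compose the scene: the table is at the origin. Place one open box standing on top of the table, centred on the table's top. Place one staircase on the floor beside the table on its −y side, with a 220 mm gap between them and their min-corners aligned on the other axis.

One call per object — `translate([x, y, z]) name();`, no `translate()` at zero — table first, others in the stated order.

table();
translate([82, 236, 697]) open_box();
translate([0, -1918, 0]) staircase();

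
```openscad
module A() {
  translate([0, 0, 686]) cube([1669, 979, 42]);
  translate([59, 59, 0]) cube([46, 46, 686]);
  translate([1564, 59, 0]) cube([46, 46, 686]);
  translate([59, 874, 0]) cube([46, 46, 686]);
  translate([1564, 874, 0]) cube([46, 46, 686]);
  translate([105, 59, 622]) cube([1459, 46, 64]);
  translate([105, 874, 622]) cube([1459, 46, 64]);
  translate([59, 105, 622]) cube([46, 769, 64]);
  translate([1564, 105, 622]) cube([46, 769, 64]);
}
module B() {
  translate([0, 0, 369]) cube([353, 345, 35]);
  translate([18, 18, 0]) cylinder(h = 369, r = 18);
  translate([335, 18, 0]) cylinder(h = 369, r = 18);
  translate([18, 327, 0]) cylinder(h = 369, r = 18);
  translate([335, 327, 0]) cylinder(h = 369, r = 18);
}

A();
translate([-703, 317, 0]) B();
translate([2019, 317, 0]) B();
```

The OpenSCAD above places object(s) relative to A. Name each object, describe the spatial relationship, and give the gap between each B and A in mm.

A is a table. B is a stool. Two stools sit around the table at the −x, +x sides. The gap between each stool and the table is 350 mm.

Each stool's nearest face is 350 mm from the table's bounding box.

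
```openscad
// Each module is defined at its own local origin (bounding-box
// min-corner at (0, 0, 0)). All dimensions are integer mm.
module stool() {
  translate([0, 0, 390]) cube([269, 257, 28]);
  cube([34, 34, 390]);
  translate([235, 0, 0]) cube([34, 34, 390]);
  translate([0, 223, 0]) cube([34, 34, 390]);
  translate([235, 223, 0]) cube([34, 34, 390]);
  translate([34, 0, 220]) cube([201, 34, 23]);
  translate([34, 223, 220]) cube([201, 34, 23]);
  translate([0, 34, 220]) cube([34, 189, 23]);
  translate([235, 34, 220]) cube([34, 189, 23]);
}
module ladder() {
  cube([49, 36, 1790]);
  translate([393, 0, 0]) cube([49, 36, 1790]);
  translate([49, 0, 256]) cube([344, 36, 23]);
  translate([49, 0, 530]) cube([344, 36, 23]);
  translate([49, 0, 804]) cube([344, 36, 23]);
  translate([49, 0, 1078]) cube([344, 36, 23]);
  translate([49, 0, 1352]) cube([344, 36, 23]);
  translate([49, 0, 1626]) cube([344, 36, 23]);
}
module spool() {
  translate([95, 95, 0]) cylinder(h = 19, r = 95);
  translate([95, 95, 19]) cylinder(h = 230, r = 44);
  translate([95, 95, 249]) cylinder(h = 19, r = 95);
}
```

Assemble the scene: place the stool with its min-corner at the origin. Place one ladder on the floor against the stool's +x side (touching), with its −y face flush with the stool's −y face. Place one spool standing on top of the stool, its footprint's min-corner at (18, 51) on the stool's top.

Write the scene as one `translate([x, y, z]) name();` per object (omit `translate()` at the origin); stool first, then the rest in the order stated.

stool();
translate([269, 0, 0]) ladder();
translate([18, 51, 418]) spool();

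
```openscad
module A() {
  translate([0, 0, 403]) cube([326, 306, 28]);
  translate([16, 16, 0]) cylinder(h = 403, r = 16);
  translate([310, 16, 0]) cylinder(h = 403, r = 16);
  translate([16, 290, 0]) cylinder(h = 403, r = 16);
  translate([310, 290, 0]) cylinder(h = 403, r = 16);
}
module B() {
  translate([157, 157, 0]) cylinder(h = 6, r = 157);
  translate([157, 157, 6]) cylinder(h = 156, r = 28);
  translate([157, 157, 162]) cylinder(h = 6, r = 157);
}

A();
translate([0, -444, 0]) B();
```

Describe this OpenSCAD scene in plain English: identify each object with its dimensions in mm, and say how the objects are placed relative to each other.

A is a simple wooden stool: a rectangular seat 326 mm (x) by 306 mm (y), 28 mm thick, top face at z = 431 mm, on four round legs, each 32 mm in diameter. The legs rest on z = 0, each leg's axis is inset half a diameter from the nearest pair of seat edges (so the leg's bounding box is flush with the corner).

B is a spool: two coaxial disc flanges of radius 157 mm and thickness 6 mm, joined by a core cylinder of radius 28 mm and height 156 mm. The lower flange rests on z = 0 and the three cylinders share a vertical axis.

The spool is on the floor beside the stool on its −y side.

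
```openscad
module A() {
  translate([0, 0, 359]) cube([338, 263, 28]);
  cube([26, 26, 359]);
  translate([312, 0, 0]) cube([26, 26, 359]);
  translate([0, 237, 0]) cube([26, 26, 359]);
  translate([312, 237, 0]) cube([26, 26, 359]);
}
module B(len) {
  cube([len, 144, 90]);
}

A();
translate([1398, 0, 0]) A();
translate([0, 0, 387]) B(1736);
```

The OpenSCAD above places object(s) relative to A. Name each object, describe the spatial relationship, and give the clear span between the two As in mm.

Second stool starts at x = 1398; first ends at x = 338; clear span = 1398 − 338 = 1060 mm.

A is a stool. B is a beam. A beam spans the tops of two stools. The clear span between the two stools is 1060 mm.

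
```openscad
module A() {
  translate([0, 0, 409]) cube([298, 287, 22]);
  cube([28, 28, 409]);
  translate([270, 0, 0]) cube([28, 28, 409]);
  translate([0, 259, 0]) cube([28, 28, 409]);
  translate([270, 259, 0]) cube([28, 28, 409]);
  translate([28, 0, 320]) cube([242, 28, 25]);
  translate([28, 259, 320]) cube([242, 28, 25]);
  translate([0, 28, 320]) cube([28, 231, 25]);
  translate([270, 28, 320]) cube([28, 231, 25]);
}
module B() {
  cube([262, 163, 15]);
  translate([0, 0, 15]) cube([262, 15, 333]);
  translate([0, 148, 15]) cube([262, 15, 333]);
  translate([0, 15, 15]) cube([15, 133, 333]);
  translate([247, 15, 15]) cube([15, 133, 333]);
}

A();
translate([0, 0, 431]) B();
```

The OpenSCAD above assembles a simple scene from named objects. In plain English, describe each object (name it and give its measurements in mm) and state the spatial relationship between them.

A is a four-legged stool. The seat is 298×287 mm, 22 mm thick, top at z = 431 mm. It stands on four square legs, each 28×28 mm in cross-section, from z = 0 to the seat underside, each flush with a corner of the seat. Four stretchers, 28 mm wide and 25 mm tall, connect adjacent legs with their undersides at z = 320 mm, each running between the inner faces of the legs it joins and aligned with the legs' outer faces on the other axis.

B is an open-topped rectangular box: outside dimensions 262×163×348 mm, with a uniform wall and base thickness of 15 mm. The base is a full 262×163 slab on the floor; four walls sit on top of the base. The front and back walls (the −y and +y sides) span the full width; the two side walls fit between them.

The open box is on top of the stool.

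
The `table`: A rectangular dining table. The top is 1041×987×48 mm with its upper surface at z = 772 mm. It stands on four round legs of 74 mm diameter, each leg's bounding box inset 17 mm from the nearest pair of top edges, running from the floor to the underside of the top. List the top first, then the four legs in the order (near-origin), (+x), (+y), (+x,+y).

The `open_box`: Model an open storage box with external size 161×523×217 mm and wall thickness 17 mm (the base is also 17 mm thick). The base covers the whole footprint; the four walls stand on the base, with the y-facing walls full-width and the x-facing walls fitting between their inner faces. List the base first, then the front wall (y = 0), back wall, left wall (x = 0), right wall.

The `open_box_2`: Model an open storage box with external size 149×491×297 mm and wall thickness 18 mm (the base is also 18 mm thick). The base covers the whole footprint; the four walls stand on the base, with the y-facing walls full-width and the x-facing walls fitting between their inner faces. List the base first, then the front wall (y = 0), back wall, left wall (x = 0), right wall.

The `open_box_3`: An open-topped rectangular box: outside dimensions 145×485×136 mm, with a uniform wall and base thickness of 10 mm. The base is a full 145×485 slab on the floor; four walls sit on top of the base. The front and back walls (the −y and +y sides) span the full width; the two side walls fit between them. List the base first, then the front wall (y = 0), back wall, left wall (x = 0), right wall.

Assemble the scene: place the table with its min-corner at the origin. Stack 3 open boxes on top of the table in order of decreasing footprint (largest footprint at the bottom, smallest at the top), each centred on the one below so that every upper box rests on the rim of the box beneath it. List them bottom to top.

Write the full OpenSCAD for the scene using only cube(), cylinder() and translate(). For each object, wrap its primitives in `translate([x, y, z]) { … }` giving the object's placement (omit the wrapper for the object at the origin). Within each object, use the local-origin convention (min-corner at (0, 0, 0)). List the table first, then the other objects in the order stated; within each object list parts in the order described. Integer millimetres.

translate([0, 0, 724]) cube([1041, 987, 48]);
translate([54, 54, 0]) cylinder(h = 724, r = 37);
translate([987, 54, 0]) cylinder(h = 724, r = 37);
translate([54, 933, 0]) cylinder(h = 724, r = 37);
translate([987, 933, 0]) cylinder(h = 724, r = 37);
translate([440, 232, 772]) {
  cube([161, 523, 17]);
  translate([0, 0, 17]) cube([161, 17, 200]);
  translate([0, 506, 17]) cube([161, 17, 200]);
  translate([0, 17, 17]) cube([17, 489, 200]);
  translate([144, 17, 17]) cube([17, 489, 200]);
}
translate([446, 248, 989]) {
  cube([149, 491, 18]);
  translate([0, 0, 18]) cube([149, 18, 279]);
  translate([0, 473, 18]) cube([149, 18, 279]);
  translate([0, 18, 18]) cube([18, 455, 279]);
  translate([131, 18, 18]) cube([18, 455, 279]);
}
translate([448, 251, 1286]) {
  cube([145, 485, 10]);
  translate([0, 0, 10]) cube([145, 10, 126]);
  translate([0, 475, 10]) cube([145, 10, 126]);
  translate([0, 10, 10]) cube([10, 465, 126]);
  translate([135, 10, 10]) cube([10, 465, 126]);
}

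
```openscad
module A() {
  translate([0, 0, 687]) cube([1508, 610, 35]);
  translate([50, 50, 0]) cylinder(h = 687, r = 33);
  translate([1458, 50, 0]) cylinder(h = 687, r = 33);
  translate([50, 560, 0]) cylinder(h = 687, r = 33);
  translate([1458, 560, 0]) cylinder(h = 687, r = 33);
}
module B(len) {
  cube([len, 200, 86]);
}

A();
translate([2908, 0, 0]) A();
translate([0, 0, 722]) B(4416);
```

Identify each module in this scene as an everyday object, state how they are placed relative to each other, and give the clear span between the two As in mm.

Second table starts at x = 2908; first ends at x = 1508; clear span = 2908 − 1508 = 1400 mm.

A is a table. B is a beam. A beam spans the tops of two tables. The clear span between the two tables is 1400 mm.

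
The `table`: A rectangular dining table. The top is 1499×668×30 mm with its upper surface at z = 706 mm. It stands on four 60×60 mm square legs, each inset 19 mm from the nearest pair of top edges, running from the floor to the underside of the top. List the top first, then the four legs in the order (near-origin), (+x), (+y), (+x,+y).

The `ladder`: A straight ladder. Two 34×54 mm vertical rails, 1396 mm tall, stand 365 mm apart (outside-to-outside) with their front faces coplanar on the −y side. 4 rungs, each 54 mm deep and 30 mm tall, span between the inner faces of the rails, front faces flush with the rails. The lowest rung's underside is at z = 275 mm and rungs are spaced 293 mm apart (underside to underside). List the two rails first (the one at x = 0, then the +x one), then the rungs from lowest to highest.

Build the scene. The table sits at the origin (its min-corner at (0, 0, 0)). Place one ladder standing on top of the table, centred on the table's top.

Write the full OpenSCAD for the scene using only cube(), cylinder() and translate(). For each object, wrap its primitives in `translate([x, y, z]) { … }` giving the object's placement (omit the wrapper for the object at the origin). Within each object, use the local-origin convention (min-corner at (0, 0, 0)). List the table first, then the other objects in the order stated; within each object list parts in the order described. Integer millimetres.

translate([0, 0, 676]) cube([1499, 668, 30]);
translate([19, 19, 0]) cube([60, 60, 676]);
translate([1420, 19, 0]) cube([60, 60, 676]);
translate([19, 589, 0]) cube([60, 60, 676]);
translate([1420, 589, 0]) cube([60, 60, 676]);
translate([567, 307, 706]) {
  cube([34, 54, 1396]);
  translate([331, 0, 0]) cube([34, 54, 1396]);
  translate([34, 0, 275]) cube([297, 54, 30]);
  translate([34, 0, 568]) cube([297, 54, 30]);
  translate([34, 0, 861]) cube([297, 54, 30]);
  translate([34, 0, 1154]) cube([297, 54, 30]);
}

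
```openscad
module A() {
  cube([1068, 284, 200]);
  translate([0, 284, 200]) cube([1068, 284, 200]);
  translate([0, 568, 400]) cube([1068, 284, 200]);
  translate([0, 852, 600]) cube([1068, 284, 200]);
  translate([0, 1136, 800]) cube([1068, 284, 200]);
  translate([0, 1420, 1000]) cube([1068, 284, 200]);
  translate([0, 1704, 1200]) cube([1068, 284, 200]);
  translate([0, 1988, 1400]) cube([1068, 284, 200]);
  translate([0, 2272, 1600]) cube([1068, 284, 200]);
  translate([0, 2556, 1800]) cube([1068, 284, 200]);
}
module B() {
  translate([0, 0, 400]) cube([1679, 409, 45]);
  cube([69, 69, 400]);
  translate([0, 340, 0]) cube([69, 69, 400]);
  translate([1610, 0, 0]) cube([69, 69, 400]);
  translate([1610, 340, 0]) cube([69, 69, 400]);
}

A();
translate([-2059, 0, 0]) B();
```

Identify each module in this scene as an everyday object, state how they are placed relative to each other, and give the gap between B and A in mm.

A is a staircase. B is a bench. The bench is on the floor beside the staircase on its −x side. The gap between the bench and the staircase is 380 mm.

The bench's nearest face is 380 mm from the staircase's −x face.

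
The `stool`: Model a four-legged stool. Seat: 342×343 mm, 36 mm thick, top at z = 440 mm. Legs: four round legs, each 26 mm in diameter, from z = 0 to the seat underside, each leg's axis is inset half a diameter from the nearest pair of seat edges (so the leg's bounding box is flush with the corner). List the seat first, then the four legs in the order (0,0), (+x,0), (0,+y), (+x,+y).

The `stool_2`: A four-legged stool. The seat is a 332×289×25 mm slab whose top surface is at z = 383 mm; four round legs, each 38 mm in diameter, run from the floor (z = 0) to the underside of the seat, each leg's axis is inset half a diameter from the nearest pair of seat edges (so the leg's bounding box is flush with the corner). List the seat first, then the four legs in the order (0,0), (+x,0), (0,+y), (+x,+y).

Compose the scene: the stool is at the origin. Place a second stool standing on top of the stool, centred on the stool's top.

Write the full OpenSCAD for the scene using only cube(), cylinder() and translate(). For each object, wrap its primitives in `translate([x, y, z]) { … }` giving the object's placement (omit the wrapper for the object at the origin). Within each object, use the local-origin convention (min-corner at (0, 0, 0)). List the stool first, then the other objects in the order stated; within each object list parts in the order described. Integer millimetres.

translate([0, 0, 404]) cube([342, 343, 36]);
translate([13, 13, 0]) cylinder(h = 404, r = 13);
translate([329, 13, 0]) cylinder(h = 404, r = 13);
translate([13, 330, 0]) cylinder(h = 404, r = 13);
translate([329, 330, 0]) cylinder(h = 404, r = 13);
translate([5, 27, 440]) {
  translate([0, 0, 358]) cube([332, 289, 25]);
  translate([19, 19, 0]) cylinder(h = 358, r = 19);
  translate([313, 19, 0]) cylinder(h = 358, r = 19);
  translate([19, 270, 0]) cylinder(h = 358, r = 19);
  translate([313, 270, 0]) cylinder(h = 358, r = 19);
}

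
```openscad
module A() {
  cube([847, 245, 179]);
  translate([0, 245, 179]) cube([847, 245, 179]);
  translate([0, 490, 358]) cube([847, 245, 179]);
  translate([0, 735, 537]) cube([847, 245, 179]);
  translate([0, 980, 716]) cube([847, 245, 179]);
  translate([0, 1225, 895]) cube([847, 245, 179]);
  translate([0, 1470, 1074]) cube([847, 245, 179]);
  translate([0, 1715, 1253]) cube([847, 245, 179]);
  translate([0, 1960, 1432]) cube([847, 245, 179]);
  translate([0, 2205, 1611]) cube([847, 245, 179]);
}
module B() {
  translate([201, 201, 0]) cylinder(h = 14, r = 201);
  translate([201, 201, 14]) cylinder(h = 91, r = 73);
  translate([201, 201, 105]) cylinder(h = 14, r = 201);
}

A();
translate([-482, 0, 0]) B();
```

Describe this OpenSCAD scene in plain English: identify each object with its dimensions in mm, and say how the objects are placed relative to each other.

A is a run of 10 identical solid stair steps. Each tread is 847×245 mm and each step block is 179 mm high. Step 1 rests on the floor; step k is offset from step 1 by (k−1)×245 mm in y and (k−1)×179 mm in z.

B is a spool: two coaxial disc flanges of radius 201 mm and thickness 14 mm, joined by a core cylinder of radius 73 mm and height 91 mm. The lower flange rests on z = 0 and the three cylinders share a vertical axis.

The spool is on the floor beside the staircase on its −x side.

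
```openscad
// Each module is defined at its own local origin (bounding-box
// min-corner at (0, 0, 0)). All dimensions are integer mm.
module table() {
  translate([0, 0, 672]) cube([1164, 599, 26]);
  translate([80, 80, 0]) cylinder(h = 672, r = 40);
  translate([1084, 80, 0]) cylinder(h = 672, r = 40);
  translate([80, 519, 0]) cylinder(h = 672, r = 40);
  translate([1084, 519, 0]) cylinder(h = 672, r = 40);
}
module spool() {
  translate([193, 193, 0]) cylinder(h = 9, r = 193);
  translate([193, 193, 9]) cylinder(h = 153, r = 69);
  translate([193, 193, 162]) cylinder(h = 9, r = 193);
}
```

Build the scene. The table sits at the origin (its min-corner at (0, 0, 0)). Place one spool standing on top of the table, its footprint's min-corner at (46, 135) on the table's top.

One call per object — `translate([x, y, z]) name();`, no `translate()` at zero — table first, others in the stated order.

table();
translate([46, 135, 698]) spool();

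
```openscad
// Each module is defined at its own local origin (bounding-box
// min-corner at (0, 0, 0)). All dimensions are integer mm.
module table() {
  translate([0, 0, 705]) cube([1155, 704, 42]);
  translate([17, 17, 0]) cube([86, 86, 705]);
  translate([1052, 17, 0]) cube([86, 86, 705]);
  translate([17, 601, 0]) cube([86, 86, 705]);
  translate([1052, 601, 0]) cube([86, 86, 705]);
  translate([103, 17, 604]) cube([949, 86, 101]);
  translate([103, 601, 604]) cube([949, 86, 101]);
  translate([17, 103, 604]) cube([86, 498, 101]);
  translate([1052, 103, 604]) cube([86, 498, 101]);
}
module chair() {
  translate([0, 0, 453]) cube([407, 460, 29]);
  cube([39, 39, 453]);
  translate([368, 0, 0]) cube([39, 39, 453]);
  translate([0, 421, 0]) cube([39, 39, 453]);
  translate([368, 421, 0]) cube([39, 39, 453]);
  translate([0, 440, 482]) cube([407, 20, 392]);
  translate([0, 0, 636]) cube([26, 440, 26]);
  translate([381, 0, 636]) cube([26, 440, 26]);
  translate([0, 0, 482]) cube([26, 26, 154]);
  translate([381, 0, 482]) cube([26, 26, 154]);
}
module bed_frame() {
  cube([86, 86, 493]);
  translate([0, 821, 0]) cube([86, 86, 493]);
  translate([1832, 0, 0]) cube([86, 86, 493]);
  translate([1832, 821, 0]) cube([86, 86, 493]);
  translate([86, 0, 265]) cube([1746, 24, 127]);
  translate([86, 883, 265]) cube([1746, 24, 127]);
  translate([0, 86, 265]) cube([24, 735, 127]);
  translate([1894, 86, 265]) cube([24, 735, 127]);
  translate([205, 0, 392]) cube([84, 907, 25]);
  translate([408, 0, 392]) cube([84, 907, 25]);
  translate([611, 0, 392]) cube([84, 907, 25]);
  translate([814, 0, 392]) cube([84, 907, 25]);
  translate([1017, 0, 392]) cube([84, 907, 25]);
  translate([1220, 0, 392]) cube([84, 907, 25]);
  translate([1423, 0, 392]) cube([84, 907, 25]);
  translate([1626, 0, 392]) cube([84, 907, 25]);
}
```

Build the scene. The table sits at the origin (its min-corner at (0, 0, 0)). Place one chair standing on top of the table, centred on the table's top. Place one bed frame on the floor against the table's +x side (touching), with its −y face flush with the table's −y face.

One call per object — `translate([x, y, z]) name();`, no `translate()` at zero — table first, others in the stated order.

table();
translate([374, 122, 747]) chair();
translate([1155, 0, 0]) bed_frame();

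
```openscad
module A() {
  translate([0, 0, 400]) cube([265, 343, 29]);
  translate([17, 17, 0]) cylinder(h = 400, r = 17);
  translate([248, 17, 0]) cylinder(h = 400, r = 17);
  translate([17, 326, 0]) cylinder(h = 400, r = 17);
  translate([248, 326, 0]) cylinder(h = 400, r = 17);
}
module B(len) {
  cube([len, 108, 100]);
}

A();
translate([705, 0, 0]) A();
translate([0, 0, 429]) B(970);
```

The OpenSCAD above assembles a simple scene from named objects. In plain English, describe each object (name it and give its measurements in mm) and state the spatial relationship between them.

A is a simple wooden stool: a rectangular seat 265 mm (x) by 343 mm (y), 29 mm thick, top face at z = 429 mm, on four round legs, each 34 mm in diameter. The legs rest on z = 0, each leg's axis is inset half a diameter from the nearest pair of seat edges (so the leg's bounding box is flush with the corner).

B is a rectangular beam 970 mm long (x), 108 mm deep (y), 100 mm thick (z).

The beam spans the tops of two stools placed 440 mm apart, resting at z = 429 mm.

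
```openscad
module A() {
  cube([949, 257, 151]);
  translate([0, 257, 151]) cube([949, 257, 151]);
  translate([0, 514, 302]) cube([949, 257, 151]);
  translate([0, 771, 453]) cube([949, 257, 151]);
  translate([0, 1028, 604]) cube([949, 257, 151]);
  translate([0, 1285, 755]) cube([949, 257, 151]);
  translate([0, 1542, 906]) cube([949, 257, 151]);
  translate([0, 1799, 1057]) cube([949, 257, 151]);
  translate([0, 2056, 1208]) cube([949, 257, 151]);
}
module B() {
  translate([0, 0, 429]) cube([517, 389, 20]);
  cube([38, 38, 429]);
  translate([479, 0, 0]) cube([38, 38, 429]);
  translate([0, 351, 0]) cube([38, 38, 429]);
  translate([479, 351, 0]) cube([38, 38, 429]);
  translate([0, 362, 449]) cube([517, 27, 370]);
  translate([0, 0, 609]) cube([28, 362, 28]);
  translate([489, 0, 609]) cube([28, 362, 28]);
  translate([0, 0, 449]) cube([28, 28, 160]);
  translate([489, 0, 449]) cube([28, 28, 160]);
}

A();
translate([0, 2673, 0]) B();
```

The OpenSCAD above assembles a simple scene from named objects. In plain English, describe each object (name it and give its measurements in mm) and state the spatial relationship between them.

A is a straight staircase of 9 solid steps. Each step is 949 mm wide (x), 257 mm deep (y, the going) and 151 mm tall (the rise). The first step rests on the floor; each subsequent step sits one going further in +y and one rise higher in +z, directly behind and above the previous step with no overlap.

B is a chair: 517×389 mm seat, 20 mm thick, top at z = 449 mm, on four 38 mm square corner legs flush with the seat edges. A 27 mm thick backrest slab spans the full seat width, extending 370 mm above the seat top, its back face flush with the seat's +y edge. Two armrests of 28×28 mm section run along each side from the seat's front edge to the front of the backrest, top faces 188 mm above the seat top and outer faces flush with the seat's x-edges; a 28×28 mm post under the front of each armrest stands on the seat at the front corner.

The chair is on the floor beside the staircase on its +y side.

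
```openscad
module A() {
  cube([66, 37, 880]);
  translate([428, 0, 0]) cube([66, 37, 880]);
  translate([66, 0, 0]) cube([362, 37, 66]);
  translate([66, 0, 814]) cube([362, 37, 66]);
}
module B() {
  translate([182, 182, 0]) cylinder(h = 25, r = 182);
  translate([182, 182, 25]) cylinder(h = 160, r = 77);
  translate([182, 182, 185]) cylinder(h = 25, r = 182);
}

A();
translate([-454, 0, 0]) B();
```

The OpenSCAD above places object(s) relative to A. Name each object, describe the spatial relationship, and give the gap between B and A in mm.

The spool's nearest face is 90 mm from the picture frame's −x face.

A is a picture frame. B is a spool. The spool is on the floor beside the picture frame on its −x side. The gap between the spool and the picture frame is 90 mm.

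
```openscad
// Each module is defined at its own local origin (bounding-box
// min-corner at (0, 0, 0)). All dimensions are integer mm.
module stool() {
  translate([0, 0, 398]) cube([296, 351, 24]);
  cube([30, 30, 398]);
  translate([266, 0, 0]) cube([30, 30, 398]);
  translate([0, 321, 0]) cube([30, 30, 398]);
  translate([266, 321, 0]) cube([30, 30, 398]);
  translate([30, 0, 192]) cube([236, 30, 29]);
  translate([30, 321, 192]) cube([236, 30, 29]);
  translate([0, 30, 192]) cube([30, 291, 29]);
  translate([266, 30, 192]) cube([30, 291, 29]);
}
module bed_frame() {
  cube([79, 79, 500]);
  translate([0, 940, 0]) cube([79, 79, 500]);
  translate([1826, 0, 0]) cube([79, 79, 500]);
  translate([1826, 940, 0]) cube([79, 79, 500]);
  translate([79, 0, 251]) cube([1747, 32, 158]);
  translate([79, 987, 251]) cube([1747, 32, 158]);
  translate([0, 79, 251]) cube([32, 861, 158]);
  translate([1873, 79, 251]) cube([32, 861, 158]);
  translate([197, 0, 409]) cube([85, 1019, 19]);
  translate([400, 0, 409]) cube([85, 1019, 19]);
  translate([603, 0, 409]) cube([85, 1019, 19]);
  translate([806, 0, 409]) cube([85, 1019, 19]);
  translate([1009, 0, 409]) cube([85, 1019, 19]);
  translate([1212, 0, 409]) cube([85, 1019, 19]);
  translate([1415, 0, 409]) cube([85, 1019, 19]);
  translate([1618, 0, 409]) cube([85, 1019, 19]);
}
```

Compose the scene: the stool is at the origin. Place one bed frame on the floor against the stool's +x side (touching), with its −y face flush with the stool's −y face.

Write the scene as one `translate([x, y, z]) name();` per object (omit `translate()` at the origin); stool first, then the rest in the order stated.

stool();
translate([296, 0, 0]) bed_frame();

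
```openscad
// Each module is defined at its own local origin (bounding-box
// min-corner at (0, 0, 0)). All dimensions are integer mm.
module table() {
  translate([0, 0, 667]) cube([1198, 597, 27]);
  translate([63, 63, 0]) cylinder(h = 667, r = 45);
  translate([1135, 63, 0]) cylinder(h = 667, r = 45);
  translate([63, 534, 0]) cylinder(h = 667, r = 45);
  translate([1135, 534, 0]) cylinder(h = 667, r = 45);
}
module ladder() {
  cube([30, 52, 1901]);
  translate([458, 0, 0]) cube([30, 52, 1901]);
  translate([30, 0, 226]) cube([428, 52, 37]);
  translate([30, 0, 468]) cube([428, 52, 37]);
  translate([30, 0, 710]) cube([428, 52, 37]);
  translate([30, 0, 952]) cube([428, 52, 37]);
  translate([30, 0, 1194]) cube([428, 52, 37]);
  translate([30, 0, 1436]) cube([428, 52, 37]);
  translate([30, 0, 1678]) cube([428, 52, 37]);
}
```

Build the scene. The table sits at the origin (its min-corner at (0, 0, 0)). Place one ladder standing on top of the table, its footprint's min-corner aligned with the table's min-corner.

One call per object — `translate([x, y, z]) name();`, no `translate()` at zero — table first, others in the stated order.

table();
translate([0, 0, 694]) ladder();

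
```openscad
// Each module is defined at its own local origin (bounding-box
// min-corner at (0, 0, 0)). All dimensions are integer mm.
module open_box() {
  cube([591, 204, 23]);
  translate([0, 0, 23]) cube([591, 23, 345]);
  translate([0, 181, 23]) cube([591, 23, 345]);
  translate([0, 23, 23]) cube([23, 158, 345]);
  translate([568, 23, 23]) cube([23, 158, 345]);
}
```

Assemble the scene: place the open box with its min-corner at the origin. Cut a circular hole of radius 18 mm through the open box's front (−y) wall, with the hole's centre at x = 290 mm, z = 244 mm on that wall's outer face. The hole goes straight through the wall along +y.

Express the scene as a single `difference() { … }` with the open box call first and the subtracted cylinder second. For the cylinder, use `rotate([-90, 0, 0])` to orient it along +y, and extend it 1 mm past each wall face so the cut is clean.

difference() {
  open_box();
  translate([290, -1, 244]) rotate([-90, 0, 0]) cylinder(h = 25, r = 18);
}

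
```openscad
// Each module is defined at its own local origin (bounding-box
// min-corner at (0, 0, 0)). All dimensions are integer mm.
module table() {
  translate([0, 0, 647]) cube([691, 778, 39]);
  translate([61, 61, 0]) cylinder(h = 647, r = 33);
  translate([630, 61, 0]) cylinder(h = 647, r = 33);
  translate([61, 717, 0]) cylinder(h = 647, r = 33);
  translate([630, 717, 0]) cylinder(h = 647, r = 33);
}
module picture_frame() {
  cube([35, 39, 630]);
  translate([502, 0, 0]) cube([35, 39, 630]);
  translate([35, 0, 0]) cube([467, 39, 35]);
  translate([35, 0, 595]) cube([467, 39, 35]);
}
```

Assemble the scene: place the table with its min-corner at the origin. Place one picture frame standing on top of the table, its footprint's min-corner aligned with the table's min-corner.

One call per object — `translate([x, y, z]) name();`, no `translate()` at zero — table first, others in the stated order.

table();
translate([0, 0, 686]) picture_frame();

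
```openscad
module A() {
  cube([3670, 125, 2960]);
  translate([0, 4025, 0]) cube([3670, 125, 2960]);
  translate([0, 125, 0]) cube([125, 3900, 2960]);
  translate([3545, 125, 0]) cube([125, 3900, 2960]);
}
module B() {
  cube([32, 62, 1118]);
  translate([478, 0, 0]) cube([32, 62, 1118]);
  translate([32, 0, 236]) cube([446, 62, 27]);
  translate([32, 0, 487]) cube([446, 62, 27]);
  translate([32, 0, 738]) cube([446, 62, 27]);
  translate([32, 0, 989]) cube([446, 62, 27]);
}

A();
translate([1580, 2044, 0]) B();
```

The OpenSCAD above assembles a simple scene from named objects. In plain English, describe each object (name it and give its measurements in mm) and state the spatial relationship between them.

A is a box-shaped house frame (walls only): outside footprint 3670×4150 mm, wall height 2960 mm, wall thickness 125 mm. The two y-facing walls run the full x-width; the two x-facing walls fit between the inner faces of the y-facing walls.

B is a wooden ladder with two side rails of 32×62 mm section and 1118 mm height, set 510 mm apart overall. Between them run 4 rectangular rungs (62 mm deep, 27 mm thick), front faces flush with the rails' −y face. The bottom of the first rung is 236 mm above the floor and each subsequent rung is 251 mm higher than the one below.

The ladder sits inside the house frame, centred.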